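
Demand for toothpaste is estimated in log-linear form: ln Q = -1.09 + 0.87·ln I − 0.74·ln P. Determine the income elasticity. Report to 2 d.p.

0.87

In a log-linear demand, the coefficient on ln I is the income elasticity.
So η = 0.87.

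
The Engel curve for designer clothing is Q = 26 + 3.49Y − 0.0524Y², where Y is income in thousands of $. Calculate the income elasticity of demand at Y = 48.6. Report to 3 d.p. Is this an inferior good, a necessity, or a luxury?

At Y = 48.6: Q = 71.8473.
dQ/dY = 3.49 − 0.1048Y = -1.60328.
η = (dQ/dY)·(Y/Q) = -1.60328 × (48.6/71.8473) = -1.085.
η < 0 ⇒ inferior good.

-1.085 (inferior good)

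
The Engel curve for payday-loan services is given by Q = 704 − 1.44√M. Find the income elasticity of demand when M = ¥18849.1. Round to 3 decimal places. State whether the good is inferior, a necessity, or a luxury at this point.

-0.195 (inferior good)

At M = 18849.1: Q = 506.299.
dQ/dM = -1.44/(2√M) = -0.0052443 at this income.
η = (dQ/dM)·(M/Q) = -0.0052443 × (18849.1/506.299) = -0.195.
Since η < 0, the good is an inferior good.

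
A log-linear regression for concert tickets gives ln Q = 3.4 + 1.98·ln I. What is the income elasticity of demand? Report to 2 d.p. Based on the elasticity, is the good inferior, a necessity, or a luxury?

1.98 (luxury)

In a log-linear demand, the coefficient on ln I is the income elasticity.
So η = 1.98.
η > 1 ⇒ luxury.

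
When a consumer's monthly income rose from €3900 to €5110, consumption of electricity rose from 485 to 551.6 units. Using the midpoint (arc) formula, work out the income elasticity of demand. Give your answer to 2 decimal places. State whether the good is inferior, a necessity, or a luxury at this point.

ΔQ = 551.6 − 485 = 66.6; midpoint Q̄ = (485 + 551.6)/2 = 518.3.
ΔI = 5110 − 3900 = 1210; midpoint Ī = (3900 + 5110)/2 = 4505.
η = (ΔQ/Q̄) ÷ (ΔI/Ī) = (66.6/518.3) ÷ (1210/4505) = 0.48.
0 < η < 1 ⇒ necessity.

0.48 (necessity)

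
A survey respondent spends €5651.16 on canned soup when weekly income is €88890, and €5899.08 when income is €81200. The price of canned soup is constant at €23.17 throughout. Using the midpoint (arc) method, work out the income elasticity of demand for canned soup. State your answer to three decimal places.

With a constant price, Q₁ = 5651.16/23.17 = 243.900 and Q₂ = 5899.08/23.17 = 254.600 (equivalently, work directly with expenditure since P cancels).
Midpoint %ΔQ = (5899.08 − 5651.16)/5775.12 = 0.04293; midpoint %ΔI = (81200 − 88890)/85045 = -0.09042.
η = 0.04293 / -0.09042 = -0.475.

-0.475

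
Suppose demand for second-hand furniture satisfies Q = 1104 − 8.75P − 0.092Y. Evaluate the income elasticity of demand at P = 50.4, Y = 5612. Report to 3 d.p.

At P = 50.4, Y = 5612: Q = 146.696.
Holding P constant, ∂Q/∂Y = −0.092.
η_Y = (∂Q/∂Y)·(Y/Q) = -0.092 × (5612/146.696) = -3.520.

-3.520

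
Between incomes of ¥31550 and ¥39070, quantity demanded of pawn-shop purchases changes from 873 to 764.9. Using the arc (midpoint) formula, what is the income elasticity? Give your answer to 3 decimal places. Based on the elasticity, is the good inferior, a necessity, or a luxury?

-0.620 (inferior good)

ΔQ = 764.9 − 873 = -108.1; midpoint Q̄ = (873 + 764.9)/2 = 818.95.
ΔI = 39070 − 31550 = 7520; midpoint Ī = (31550 + 39070)/2 = 35310.
η = (ΔQ/Q̄) ÷ (ΔI/Ī) = (-108.1/818.95) ÷ (7520/35310) = -0.620.
η < 0 ⇒ inferior good.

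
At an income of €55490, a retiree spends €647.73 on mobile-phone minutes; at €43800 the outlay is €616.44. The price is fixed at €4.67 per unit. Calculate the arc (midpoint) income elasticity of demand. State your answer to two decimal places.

With a constant price, Q₁ = 647.73/4.67 = 138.700 and Q₂ = 616.44/4.67 = 132.000 (equivalently, work directly with expenditure since P cancels).
Midpoint %ΔQ = (616.44 − 647.73)/632.09 = -0.04950; midpoint %ΔI = (43800 − 55490)/49645 = -0.23547.
η = -0.04950 / -0.23547 = 0.21.

0.21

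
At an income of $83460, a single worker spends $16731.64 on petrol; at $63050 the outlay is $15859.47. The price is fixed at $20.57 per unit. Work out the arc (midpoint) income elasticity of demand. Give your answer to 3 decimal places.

With a constant price, Q₁ = 16731.64/20.57 = 813.400 and Q₂ = 15859.47/20.57 = 771.000 (equivalently, work directly with expenditure since P cancels).
Midpoint %ΔQ = (15859.47 − 16731.64)/16295.56 = -0.05352; midpoint %ΔI = (63050 − 83460)/73255 = -0.27862.
η = -0.05352 / -0.27862 = 0.192.

0.192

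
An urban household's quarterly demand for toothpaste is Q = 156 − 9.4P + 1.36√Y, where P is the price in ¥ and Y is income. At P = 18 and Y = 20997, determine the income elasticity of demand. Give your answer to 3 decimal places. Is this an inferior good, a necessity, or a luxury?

At P = 18, Y = 20997: Q = 183.869.
Holding P constant, ∂Q/∂Y = 1.36/(2√Y) = 0.00469278.
η_Y = (∂Q/∂Y)·(Y/Q) = 0.00469278 × (20997/183.869) = 0.536.
Since 0 < η < 1, this is a necessity.

0.536 (necessity)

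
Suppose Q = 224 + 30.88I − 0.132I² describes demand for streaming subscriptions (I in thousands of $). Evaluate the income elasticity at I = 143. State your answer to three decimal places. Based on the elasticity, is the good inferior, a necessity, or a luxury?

At I = 143: Q = 1940.5720.
dQ/dI = 30.88 − 0.264I = -6.87200.
η = (dQ/dI)·(I/Q) = -6.87200 × (143/1940.5720) = -0.506.
η < 0 ⇒ inferior good.

-0.506 (inferior good)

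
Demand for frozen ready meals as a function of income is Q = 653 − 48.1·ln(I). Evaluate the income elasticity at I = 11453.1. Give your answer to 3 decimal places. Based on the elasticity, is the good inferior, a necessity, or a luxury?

At I = 11453.1: Q = 203.457.
dQ/dI = -48.1/I = -0.00419974 at this income.
η = (dQ/dI)·(I/Q) = -0.00419974 × (11453.1/203.457) = -0.236.
Since η < 0, the good is an inferior good.

-0.236 (inferior good)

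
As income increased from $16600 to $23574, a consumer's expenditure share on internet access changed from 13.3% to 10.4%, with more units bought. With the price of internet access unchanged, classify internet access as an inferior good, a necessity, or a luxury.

Quantity rises but the budget share falls as income rises, so 0 < η < 1.

necessity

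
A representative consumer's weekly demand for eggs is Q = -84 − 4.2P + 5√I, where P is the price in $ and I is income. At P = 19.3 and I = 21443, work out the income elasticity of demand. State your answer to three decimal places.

0.646

At P = 19.3, I = 21443: Q = 567.111.
Holding P constant, ∂Q/∂I = 5/(2√I) = 0.0170725.
η_I = (∂Q/∂I)·(I/Q) = 0.0170725 × (21443/567.111) = 0.646.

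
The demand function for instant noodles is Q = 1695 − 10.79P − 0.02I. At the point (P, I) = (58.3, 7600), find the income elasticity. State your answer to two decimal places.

At P = 58.3, I = 7600: Q = 913.943.
Holding P constant, ∂Q/∂I = −0.02.
η_I = (∂Q/∂I)·(I/Q) = -0.02 × (7600/913.943) = -0.17.

-0.17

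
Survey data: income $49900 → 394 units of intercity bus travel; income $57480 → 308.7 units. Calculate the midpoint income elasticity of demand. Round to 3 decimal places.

ΔQ = 308.7 − 394 = -85.3; midpoint Q̄ = (394 + 308.7)/2 = 351.35.
ΔI = 57480 − 49900 = 7580; midpoint Ī = (49900 + 57480)/2 = 53690.
η = (ΔQ/Q̄) ÷ (ΔI/Ī) = (-85.3/351.35) ÷ (7580/53690) = -1.720.

-1.720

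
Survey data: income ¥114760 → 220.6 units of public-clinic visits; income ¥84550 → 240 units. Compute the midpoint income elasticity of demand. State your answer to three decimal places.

ΔQ = 240 − 220.6 = 19.4; midpoint Q̄ = (220.6 + 240)/2 = 230.3.
ΔI = 84550 − 114760 = -30210; midpoint Ī = (114760 + 84550)/2 = 99655.
η = (ΔQ/Q̄) ÷ (ΔI/Ī) = (19.4/230.3) ÷ (-30210/99655) = -0.278.

-0.278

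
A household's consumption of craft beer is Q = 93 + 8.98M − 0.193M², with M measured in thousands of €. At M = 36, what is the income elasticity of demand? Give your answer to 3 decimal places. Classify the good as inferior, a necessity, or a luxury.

-1.065 (inferior good)

At M = 36: Q = 166.1520.
dQ/dM = 8.98 − 0.386M = -4.91600.
η = (dQ/dM)·(M/Q) = -4.91600 × (36/166.1520) = -1.065.
η < 0 ⇒ inferior good.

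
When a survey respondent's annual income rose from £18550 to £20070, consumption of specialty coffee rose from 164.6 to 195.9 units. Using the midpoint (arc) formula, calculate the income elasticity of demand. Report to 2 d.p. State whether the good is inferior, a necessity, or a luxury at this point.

2.21 (luxury)

ΔQ = 195.9 − 164.6 = 31.3; midpoint Q̄ = (164.6 + 195.9)/2 = 180.25.
ΔI = 20070 − 18550 = 1520; midpoint Ī = (18550 + 20070)/2 = 19310.
η = (ΔQ/Q̄) ÷ (ΔI/Ī) = (31.3/180.25) ÷ (1520/19310) = 2.21.
η > 1 ⇒ luxury.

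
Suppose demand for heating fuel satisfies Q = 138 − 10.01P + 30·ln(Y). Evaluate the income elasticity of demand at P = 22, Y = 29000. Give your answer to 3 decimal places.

0.133

At P = 22, Y = 29000: Q = 226.032.
Holding P constant, ∂Q/∂Y = 30/Y = 0.00103448.
η_Y = (∂Q/∂Y)·(Y/Q) = 0.00103448 × (29000/226.032) = 0.133.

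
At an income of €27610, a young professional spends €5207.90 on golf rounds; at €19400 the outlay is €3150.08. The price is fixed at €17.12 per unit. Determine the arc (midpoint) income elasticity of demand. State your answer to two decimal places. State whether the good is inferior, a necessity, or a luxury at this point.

1.41 (luxury)

With a constant price, Q₁ = 5207.90/17.12 = 304.200 and Q₂ = 3150.08/17.12 = 184.000 (equivalently, work directly with expenditure since P cancels).
Midpoint %ΔQ = (3150.08 − 5207.90)/4178.99 = -0.49242; midpoint %ΔI = (19400 − 27610)/23505 = -0.34929.
η = -0.49242 / -0.34929 = 1.41.
η > 1 ⇒ luxury.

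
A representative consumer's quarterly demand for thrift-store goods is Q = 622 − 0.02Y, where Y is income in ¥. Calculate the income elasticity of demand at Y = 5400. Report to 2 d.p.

-0.21

At Y = 5400: Q = 514.000.
dQ/dY = −0.02.
η = (dQ/dY)·(Y/Q) = -0.02 × (5400/514.000) = -0.21.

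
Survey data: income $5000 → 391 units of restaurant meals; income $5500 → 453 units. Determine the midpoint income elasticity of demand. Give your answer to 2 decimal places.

ΔQ = 453 − 391 = 62; midpoint Q̄ = (391 + 453)/2 = 422.
ΔI = 5500 − 5000 = 500; midpoint Ī = (5000 + 5500)/2 = 5250.
η = (ΔQ/Q̄) ÷ (ΔI/Ī) = (62/422) ÷ (500/5250) = 1.54.

1.54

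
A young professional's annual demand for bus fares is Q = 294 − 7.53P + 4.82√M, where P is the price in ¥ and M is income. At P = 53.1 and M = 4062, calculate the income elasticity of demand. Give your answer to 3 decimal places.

0.763

At P = 53.1, M = 4062: Q = 201.354.
Holding P constant, ∂Q/∂M = 4.82/(2√M) = 0.0378135.
η_M = (∂Q/∂M)·(M/Q) = 0.0378135 × (4062/201.354) = 0.763.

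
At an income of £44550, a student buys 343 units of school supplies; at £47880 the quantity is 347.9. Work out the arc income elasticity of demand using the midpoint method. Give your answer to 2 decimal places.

ΔQ = 347.9 − 343 = 4.9; midpoint Q̄ = (343 + 347.9)/2 = 345.45.
ΔI = 47880 − 44550 = 3330; midpoint Ī = (44550 + 47880)/2 = 46215.
η = (ΔQ/Q̄) ÷ (ΔI/Ī) = (4.9/345.45) ÷ (3330/46215) = 0.20.

0.20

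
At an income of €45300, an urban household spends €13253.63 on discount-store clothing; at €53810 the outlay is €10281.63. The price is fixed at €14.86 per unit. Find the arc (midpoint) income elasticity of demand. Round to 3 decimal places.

With a constant price, Q₁ = 13253.63/14.86 = 891.900 and Q₂ = 10281.63/14.86 = 691.900 (equivalently, work directly with expenditure since P cancels).
Midpoint %ΔQ = (10281.63 − 13253.63)/11767.63 = -0.25256; midpoint %ΔI = (53810 − 45300)/49555 = 0.17173.
η = -0.25256 / 0.17173 = -1.471.

-1.471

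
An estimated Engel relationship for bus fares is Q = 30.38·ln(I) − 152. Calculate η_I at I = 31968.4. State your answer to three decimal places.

0.186

At I = 31968.4: Q = 163.117.
dQ/dI = 30.38/I = 0.000950313 at this income.
η = (dQ/dI)·(I/Q) = 0.000950313 × (31968.4/163.117) = 0.186.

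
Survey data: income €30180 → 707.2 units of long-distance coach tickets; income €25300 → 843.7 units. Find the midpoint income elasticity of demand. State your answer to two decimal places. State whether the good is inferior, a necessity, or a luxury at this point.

ΔQ = 843.7 − 707.2 = 136.5; midpoint Q̄ = (707.2 + 843.7)/2 = 775.45.
ΔI = 25300 − 30180 = -4880; midpoint Ī = (30180 + 25300)/2 = 27740.
η = (ΔQ/Q̄) ÷ (ΔI/Ī) = (136.5/775.45) ÷ (-4880/27740) = -1.00.
η < 0 ⇒ inferior good.

-1.00 (inferior good)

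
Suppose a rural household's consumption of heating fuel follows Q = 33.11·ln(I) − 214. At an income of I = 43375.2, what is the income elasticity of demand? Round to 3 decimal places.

At I = 43375.2: Q = 139.537.
dQ/dI = 33.11/I = 0.000763339 at this income.
η = (dQ/dI)·(I/Q) = 0.000763339 × (43375.2/139.537) = 0.237.

0.237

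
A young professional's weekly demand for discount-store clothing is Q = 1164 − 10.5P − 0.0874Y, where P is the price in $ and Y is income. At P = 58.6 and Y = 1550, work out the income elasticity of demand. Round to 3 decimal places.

-0.328

At P = 58.6, Y = 1550: Q = 413.230.
Holding P constant, ∂Q/∂Y = −0.0874.
η_Y = (∂Q/∂Y)·(Y/Q) = -0.0874 × (1550/413.230) = -0.328.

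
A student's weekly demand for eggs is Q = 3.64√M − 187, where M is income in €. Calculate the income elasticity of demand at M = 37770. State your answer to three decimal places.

At M = 37770: Q = 520.416.
dQ/dM = 3.64/(2√M) = 0.00936479 at this income.
η = (dQ/dM)·(M/Q) = 0.00936479 × (37770/520.416) = 0.680.

0.680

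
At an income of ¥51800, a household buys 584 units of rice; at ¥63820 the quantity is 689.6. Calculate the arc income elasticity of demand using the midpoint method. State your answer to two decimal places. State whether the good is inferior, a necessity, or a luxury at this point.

0.80 (necessity)

ΔQ = 689.6 − 584 = 105.6; midpoint Q̄ = (584 + 689.6)/2 = 636.8.
ΔI = 63820 − 51800 = 12020; midpoint Ī = (51800 + 63820)/2 = 57810.
η = (ΔQ/Q̄) ÷ (ΔI/Ī) = (105.6/636.8) ÷ (12020/57810) = 0.80.
0 < η < 1 ⇒ necessity.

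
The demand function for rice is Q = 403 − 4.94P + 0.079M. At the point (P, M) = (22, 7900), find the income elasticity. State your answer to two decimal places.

At P = 22, M = 7900: Q = 918.420.
Holding P constant, ∂Q/∂M = 0.079.
η_M = (∂Q/∂M)·(M/Q) = 0.079 × (7900/918.420) = 0.68.

0.68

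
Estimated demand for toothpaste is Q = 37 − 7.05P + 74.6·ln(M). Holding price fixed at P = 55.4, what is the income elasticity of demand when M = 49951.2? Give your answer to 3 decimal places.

At P = 55.4, M = 49951.2: Q = 453.513.
Holding P constant, ∂Q/∂M = 74.6/M = 0.00149346.
η_M = (∂Q/∂M)·(M/Q) = 0.00149346 × (49951.2/453.513) = 0.164.

0.164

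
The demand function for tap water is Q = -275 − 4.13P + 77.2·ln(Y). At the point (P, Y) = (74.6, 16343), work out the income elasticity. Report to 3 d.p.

0.465

At P = 74.6, Y = 16343: Q = 165.862.
Holding P constant, ∂Q/∂Y = 77.2/Y = 0.00472373.
η_Y = (∂Q/∂Y)·(Y/Q) = 0.00472373 × (16343/165.862) = 0.465.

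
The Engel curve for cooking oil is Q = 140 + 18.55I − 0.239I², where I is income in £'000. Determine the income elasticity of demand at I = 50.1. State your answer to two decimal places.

At I = 50.1: Q = 469.4626.
dQ/dI = 18.55 − 0.478I = -5.39780.
η = (dQ/dI)·(I/Q) = -5.39780 × (50.1/469.4626) = -0.58.

-0.58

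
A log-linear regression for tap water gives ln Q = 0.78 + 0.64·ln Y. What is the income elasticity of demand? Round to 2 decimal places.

0.64

In a log-linear demand, the coefficient on ln Y is the income elasticity.
So η = 0.64.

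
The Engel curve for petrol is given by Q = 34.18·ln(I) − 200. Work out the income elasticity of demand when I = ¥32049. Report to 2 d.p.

At I = 32049: Q = 154.618.
dQ/dI = 34.18/I = 0.00106649 at this income.
η = (dQ/dI)·(I/Q) = 0.00106649 × (32049/154.618) = 0.22.

0.22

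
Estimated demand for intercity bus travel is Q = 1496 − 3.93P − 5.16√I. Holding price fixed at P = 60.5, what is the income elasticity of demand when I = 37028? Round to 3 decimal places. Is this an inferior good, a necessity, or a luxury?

At P = 60.5, I = 37028: Q = 265.314.
Holding P constant, ∂Q/∂I = -5.16/(2√I) = -0.0134077.
η_I = (∂Q/∂I)·(I/Q) = -0.0134077 × (37028/265.314) = -1.871.
Since η < 0, this is an inferior good.

-1.871 (inferior good)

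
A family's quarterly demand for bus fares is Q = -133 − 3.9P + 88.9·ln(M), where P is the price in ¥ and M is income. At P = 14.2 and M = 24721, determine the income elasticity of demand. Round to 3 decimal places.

At P = 14.2, M = 24721: Q = 710.880.
Holding P constant, ∂Q/∂M = 88.9/M = 0.00359613.
η_M = (∂Q/∂M)·(M/Q) = 0.00359613 × (24721/710.880) = 0.125.

0.125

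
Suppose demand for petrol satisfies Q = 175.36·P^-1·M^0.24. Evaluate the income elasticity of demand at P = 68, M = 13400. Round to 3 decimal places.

0.240

For a multiplicative demand Q = A·P^α·M^β, the income elasticity is β everywhere.
Here β = 0.24, so η = 0.240.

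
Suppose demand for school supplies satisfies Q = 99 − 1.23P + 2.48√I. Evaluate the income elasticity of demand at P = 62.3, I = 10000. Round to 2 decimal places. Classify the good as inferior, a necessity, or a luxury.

0.46 (necessity)

At P = 62.3, I = 10000: Q = 270.371.
Holding P constant, ∂Q/∂I = 2.48/(2√I) = 0.0124.
η_I = (∂Q/∂I)·(I/Q) = 0.0124 × (10000/270.371) = 0.46.
Since 0 < η < 1, this is a necessity.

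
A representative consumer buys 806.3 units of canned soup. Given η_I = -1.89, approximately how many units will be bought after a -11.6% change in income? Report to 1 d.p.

%ΔQ ≈ η × %ΔI = -1.89 × (-11.6%) = 21.924%.
New Q ≈ 806.3 × (1 + 0.21924) = 983.1.

983.1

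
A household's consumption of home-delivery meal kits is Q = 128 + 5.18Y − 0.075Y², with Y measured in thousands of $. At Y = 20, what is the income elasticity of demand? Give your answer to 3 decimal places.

0.216

At Y = 20: Q = 201.6000.
dQ/dY = 5.18 − 0.15Y = 2.18000.
η = (dQ/dY)·(Y/Q) = 2.18000 × (20/201.6000) = 0.216.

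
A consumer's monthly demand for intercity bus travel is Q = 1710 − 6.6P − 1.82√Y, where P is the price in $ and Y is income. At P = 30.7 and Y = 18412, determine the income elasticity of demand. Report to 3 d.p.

-0.098

At P = 30.7, Y = 18412: Q = 1260.423.
Holding P constant, ∂Q/∂Y = -1.82/(2√Y) = -0.00670642.
η_Y = (∂Q/∂Y)·(Y/Q) = -0.00670642 × (18412/1260.423) = -0.098.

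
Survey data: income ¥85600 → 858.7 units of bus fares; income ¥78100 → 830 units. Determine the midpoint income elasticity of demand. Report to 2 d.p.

0.37

ΔQ = 830 − 858.7 = -28.7; midpoint Q̄ = (858.7 + 830)/2 = 844.35.
ΔI = 78100 − 85600 = -7500; midpoint Ī = (85600 + 78100)/2 = 81850.
η = (ΔQ/Q̄) ÷ (ΔI/Ī) = (-28.7/844.35) ÷ (-7500/81850) = 0.37.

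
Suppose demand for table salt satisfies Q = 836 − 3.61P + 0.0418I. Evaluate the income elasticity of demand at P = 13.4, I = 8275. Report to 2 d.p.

0.31

At P = 13.4, I = 8275: Q = 1133.521.
Holding P constant, ∂Q/∂I = 0.0418.
η_I = (∂Q/∂I)·(I/Q) = 0.0418 × (8275/1133.521) = 0.31.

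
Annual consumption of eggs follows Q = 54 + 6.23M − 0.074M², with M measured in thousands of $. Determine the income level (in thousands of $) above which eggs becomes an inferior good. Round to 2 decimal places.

dQ/dM = 6.23 − 0.148M.
The good is inferior where dQ/dM < 0. Setting dQ/dM = 0 gives M = 6.23 / 0.148 = 42.09.

42.09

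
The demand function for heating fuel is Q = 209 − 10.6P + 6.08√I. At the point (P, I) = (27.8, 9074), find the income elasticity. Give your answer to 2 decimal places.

At P = 27.8, I = 9074: Q = 493.486.
Holding P constant, ∂Q/∂I = 6.08/(2√I) = 0.0319135.
η_I = (∂Q/∂I)·(I/Q) = 0.0319135 × (9074/493.486) = 0.59.

0.59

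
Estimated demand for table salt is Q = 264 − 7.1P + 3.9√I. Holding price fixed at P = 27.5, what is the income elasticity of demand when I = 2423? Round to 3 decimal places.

At P = 27.5, I = 2423: Q = 260.724.
Holding P constant, ∂Q/∂I = 3.9/(2√I) = 0.0396148.
η_I = (∂Q/∂I)·(I/Q) = 0.0396148 × (2423/260.724) = 0.368.

0.368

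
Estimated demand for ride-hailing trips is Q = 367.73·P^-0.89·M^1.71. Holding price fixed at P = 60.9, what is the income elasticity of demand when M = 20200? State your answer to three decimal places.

1.710

For a multiplicative demand Q = A·P^α·M^β, the income elasticity is β everywhere.
Here β = 1.71, so η = 1.710.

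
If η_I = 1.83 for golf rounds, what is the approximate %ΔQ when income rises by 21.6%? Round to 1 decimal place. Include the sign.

%ΔQ ≈ η × %ΔI = 1.83 × 21.6% = 39.5%.

39.5%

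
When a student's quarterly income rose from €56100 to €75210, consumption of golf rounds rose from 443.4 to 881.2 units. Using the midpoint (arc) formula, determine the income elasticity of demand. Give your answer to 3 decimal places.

ΔQ = 881.2 − 443.4 = 437.8; midpoint Q̄ = (443.4 + 881.2)/2 = 662.3.
ΔI = 75210 − 56100 = 19110; midpoint Ī = (56100 + 75210)/2 = 65655.
η = (ΔQ/Q̄) ÷ (ΔI/Ī) = (437.8/662.3) ÷ (19110/65655) = 2.271.

2.271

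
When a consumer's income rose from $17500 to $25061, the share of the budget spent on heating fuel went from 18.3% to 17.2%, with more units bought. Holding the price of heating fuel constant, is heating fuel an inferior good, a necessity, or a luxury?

necessity

Quantity rises but the budget share falls as income rises, so 0 < η < 1.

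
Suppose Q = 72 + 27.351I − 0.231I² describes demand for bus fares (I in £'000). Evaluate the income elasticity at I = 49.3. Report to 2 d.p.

0.26

At I = 49.3: Q = 858.9611.
dQ/dI = 27.351 − 0.462I = 4.57440.
η = (dQ/dI)·(I/Q) = 4.57440 × (49.3/858.9611) = 0.26.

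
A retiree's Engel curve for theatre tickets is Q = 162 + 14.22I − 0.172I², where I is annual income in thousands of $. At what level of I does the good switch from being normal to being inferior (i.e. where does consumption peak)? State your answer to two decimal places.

41.34

dQ/dI = 14.22 − 0.344I.
The good is inferior where dQ/dI < 0. Setting dQ/dI = 0 gives I = 14.22 / 0.344 = 41.34.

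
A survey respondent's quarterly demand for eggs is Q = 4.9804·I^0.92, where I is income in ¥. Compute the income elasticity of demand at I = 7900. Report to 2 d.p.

For Q = A·I^β the income elasticity is constant and equal to β.
Here β = 0.92, so η = 0.92.

0.92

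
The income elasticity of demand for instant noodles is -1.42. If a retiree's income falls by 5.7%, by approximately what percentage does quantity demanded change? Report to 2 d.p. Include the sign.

8.09%

%ΔQ ≈ η × %ΔI = -1.42 × (-5.7%) = 8.09%.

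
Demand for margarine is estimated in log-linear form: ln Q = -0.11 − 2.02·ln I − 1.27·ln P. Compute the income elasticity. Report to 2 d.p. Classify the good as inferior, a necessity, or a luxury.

-2.02 (inferior good)

In a log-linear demand, the coefficient on ln I is the income elasticity.
So η = -2.02.
η < 0 ⇒ inferior good.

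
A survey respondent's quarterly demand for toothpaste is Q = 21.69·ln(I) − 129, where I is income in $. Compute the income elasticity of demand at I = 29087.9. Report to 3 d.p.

At I = 29087.9: Q = 93.932.
dQ/dI = 21.69/I = 0.000745671 at this income.
η = (dQ/dI)·(I/Q) = 0.000745671 × (29087.9/93.932) = 0.231.

0.231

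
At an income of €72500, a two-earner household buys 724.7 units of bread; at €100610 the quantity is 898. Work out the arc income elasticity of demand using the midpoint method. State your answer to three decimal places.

0.658

ΔQ = 898 − 724.7 = 173.3; midpoint Q̄ = (724.7 + 898)/2 = 811.35.
ΔI = 100610 − 72500 = 28110; midpoint Ī = (72500 + 100610)/2 = 86555.
η = (ΔQ/Q̄) ÷ (ΔI/Ī) = (173.3/811.35) ÷ (28110/86555) = 0.658.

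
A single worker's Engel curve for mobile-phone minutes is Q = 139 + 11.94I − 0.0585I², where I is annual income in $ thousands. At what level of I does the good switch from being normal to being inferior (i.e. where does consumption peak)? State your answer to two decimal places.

102.05

dQ/dI = 11.94 − 0.117I.
The good is inferior where dQ/dI < 0. Setting dQ/dI = 0 gives I = 11.94 / 0.117 = 102.05.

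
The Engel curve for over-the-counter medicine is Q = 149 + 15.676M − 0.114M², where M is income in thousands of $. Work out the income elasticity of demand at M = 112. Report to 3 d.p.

-2.326

At M = 112: Q = 474.6960.
dQ/dM = 15.676 − 0.228M = -9.86000.
η = (dQ/dM)·(M/Q) = -9.86000 × (112/474.6960) = -2.326.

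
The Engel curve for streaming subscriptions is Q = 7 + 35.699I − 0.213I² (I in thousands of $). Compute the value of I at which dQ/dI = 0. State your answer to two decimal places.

dQ/dI = 35.699 − 0.426I.
The good is inferior where dQ/dI < 0. Setting dQ/dI = 0 gives I = 35.699 / 0.426 = 83.80.

83.80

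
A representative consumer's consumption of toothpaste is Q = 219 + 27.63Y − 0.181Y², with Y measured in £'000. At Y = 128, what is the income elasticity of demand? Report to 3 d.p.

At Y = 128: Q = 790.1360.
dQ/dY = 27.63 − 0.362Y = -18.70600.
η = (dQ/dY)·(Y/Q) = -18.70600 × (128/790.1360) = -3.030.

-3.030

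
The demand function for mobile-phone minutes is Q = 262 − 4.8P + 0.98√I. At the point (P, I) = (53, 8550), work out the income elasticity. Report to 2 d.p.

0.46

At P = 53, I = 8550: Q = 98.217.
Holding P constant, ∂Q/∂I = 0.98/(2√I) = 0.00529923.
η_I = (∂Q/∂I)·(I/Q) = 0.00529923 × (8550/98.217) = 0.46.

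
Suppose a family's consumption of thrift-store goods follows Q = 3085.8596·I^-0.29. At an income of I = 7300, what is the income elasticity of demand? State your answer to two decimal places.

-0.29

For Q = A·I^β the income elasticity is constant and equal to β.
Here β = -0.29, so η = -0.29.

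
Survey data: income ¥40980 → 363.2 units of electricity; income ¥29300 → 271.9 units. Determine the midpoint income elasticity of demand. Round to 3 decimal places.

0.865

ΔQ = 271.9 − 363.2 = -91.3; midpoint Q̄ = (363.2 + 271.9)/2 = 317.55.
ΔI = 29300 − 40980 = -11680; midpoint Ī = (40980 + 29300)/2 = 35140.
η = (ΔQ/Q̄) ÷ (ΔI/Ī) = (-91.3/317.55) ÷ (-11680/35140) = 0.865.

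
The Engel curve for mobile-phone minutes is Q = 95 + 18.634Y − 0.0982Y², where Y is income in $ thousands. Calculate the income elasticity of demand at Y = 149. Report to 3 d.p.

At Y = 149: Q = 691.3278.
dQ/dY = 18.634 − 0.1964Y = -10.62960.
η = (dQ/dY)·(Y/Q) = -10.62960 × (149/691.3278) = -2.291.

-2.291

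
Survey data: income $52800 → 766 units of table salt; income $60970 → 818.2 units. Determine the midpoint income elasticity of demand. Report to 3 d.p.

ΔQ = 818.2 − 766 = 52.2; midpoint Q̄ = (766 + 818.2)/2 = 792.1.
ΔI = 60970 − 52800 = 8170; midpoint Ī = (52800 + 60970)/2 = 56885.
η = (ΔQ/Q̄) ÷ (ΔI/Ī) = (52.2/792.1) ÷ (8170/56885) = 0.459.

0.459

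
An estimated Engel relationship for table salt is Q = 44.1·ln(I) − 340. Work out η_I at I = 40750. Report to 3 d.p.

At I = 40750: Q = 128.131.
dQ/dI = 44.1/I = 0.00108221 at this income.
η = (dQ/dI)·(I/Q) = 0.00108221 × (40750/128.131) = 0.344.

0.344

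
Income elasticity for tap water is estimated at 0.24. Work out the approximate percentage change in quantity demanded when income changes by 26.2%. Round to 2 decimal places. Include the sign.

6.29%

%ΔQ ≈ η × %ΔI = 0.24 × 26.2% = 6.29%.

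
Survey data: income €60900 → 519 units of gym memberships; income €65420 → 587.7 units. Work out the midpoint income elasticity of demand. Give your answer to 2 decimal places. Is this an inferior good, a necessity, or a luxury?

ΔQ = 587.7 − 519 = 68.7; midpoint Q̄ = (519 + 587.7)/2 = 553.35.
ΔI = 65420 − 60900 = 4520; midpoint Ī = (60900 + 65420)/2 = 63160.
η = (ΔQ/Q̄) ÷ (ΔI/Ī) = (68.7/553.35) ÷ (4520/63160) = 1.73.
η > 1 ⇒ luxury.

1.73 (luxury)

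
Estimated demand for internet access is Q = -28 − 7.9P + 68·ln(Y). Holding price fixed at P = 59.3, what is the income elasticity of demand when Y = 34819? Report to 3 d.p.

At P = 59.3, Y = 34819: Q = 214.668.
Holding P constant, ∂Q/∂Y = 68/Y = 0.00195296.
η_Y = (∂Q/∂Y)·(Y/Q) = 0.00195296 × (34819/214.668) = 0.317.

0.317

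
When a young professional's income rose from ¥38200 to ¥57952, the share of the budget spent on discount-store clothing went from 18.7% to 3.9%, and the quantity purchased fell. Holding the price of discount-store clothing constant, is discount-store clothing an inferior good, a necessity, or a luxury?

inferior good

Quantity demanded falls as income rises, so η < 0.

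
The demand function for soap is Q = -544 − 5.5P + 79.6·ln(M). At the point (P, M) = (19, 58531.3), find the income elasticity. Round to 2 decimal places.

0.35

At P = 19, M = 58531.3: Q = 225.294.
Holding P constant, ∂Q/∂M = 79.6/M = 0.00135996.
η_M = (∂Q/∂M)·(M/Q) = 0.00135996 × (58531.3/225.294) = 0.35.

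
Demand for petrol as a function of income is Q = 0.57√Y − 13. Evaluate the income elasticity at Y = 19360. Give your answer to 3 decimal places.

0.598

At Y = 19360: Q = 66.310.
dQ/dY = 0.57/(2√Y) = 0.00204829 at this income.
η = (dQ/dY)·(Y/Q) = 0.00204829 × (19360/66.310) = 0.598.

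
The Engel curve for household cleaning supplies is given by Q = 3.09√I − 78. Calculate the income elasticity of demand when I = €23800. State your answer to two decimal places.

0.60

At I = 23800: Q = 398.702.
dQ/dI = 3.09/(2√I) = 0.0100147 at this income.
η = (dQ/dI)·(I/Q) = 0.0100147 × (23800/398.702) = 0.60.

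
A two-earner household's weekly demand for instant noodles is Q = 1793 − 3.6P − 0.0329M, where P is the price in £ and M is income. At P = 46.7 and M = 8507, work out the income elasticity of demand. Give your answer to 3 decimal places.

At P = 46.7, M = 8507: Q = 1345.000.
Holding P constant, ∂Q/∂M = −0.0329.
η_M = (∂Q/∂M)·(M/Q) = -0.0329 × (8507/1345.000) = -0.208.

-0.208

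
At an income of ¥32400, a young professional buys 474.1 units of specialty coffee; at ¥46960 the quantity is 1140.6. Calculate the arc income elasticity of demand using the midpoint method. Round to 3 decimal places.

ΔQ = 1140.6 − 474.1 = 666.5; midpoint Q̄ = (474.1 + 1140.6)/2 = 807.35.
ΔI = 46960 − 32400 = 14560; midpoint Ī = (32400 + 46960)/2 = 39680.
η = (ΔQ/Q̄) ÷ (ΔI/Ī) = (666.5/807.35) ÷ (14560/39680) = 2.250.

2.250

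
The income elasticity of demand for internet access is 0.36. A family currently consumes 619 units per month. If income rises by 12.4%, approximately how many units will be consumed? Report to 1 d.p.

%ΔQ ≈ η × %ΔI = 0.36 × 12.4% = 4.464%.
New Q ≈ 619 × (1 + 0.04464) = 646.6.

646.6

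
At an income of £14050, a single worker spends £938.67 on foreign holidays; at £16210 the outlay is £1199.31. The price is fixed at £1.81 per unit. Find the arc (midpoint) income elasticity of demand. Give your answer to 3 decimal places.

1.708

With a constant price, Q₁ = 938.67/1.81 = 518.602 and Q₂ = 1199.31/1.81 = 662.602 (equivalently, work directly with expenditure since P cancels).
Midpoint %ΔQ = (1199.31 − 938.67)/1068.99 = 0.24382; midpoint %ΔI = (16210 − 14050)/15130 = 0.14276.
η = 0.24382 / 0.14276 = 1.708.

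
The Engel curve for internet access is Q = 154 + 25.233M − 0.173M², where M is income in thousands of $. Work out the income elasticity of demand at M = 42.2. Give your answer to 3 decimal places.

0.493

At M = 42.2: Q = 910.7473.
dQ/dM = 25.233 − 0.346M = 10.63180.
η = (dQ/dM)·(M/Q) = 10.63180 × (42.2/910.7473) = 0.493.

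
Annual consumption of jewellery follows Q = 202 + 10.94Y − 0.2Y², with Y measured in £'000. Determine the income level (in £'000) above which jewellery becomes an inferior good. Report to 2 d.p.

27.35

dQ/dY = 10.94 − 0.4Y.
The good is inferior where dQ/dY < 0. Setting dQ/dY = 0 gives Y = 10.94 / 0.4 = 27.35.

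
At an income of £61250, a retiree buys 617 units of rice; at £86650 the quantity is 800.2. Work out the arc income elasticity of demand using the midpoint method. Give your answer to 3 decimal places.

ΔQ = 800.2 − 617 = 183.2; midpoint Q̄ = (617 + 800.2)/2 = 708.6.
ΔI = 86650 − 61250 = 25400; midpoint Ī = (61250 + 86650)/2 = 73950.
η = (ΔQ/Q̄) ÷ (ΔI/Ī) = (183.2/708.6) ÷ (25400/73950) = 0.753.

0.753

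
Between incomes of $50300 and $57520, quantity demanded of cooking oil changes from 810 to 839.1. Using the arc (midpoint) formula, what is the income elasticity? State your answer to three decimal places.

0.264

ΔQ = 839.1 − 810 = 29.1; midpoint Q̄ = (810 + 839.1)/2 = 824.55.
ΔI = 57520 − 50300 = 7220; midpoint Ī = (50300 + 57520)/2 = 53910.
η = (ΔQ/Q̄) ÷ (ΔI/Ī) = (29.1/824.55) ÷ (7220/53910) = 0.264.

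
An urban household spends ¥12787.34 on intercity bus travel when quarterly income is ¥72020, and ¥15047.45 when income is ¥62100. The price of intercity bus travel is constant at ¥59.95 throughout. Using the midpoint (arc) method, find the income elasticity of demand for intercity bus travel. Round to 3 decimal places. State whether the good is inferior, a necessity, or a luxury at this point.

-1.098 (inferior good)

With a constant price, Q₁ = 12787.34/59.95 = 213.300 and Q₂ = 15047.45/59.95 = 251.000 (equivalently, work directly with expenditure since P cancels).
Midpoint %ΔQ = (15047.45 − 12787.34)/13917.40 = 0.16239; midpoint %ΔI = (62100 − 72020)/67060 = -0.14793.
η = 0.16239 / -0.14793 = -1.098.
η < 0 ⇒ inferior good.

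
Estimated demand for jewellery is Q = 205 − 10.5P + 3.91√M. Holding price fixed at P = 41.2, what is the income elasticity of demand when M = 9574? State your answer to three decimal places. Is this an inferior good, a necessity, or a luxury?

At P = 41.2, M = 9574: Q = 154.981.
Holding P constant, ∂Q/∂M = 3.91/(2√M) = 0.0199802.
η_M = (∂Q/∂M)·(M/Q) = 0.0199802 × (9574/154.981) = 1.234.
Since η > 1, this is a luxury.

1.234 (luxury)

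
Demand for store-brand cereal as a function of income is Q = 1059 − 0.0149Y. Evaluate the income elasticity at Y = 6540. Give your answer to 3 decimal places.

At Y = 6540: Q = 961.554.
dQ/dY = −0.0149.
η = (dQ/dY)·(Y/Q) = -0.0149 × (6540/961.554) = -0.101.

-0.101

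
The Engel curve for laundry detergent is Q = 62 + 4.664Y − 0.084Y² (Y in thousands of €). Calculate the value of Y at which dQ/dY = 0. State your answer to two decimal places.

27.76

dQ/dY = 4.664 − 0.168Y.
The good is inferior where dQ/dY < 0. Setting dQ/dY = 0 gives Y = 4.664 / 0.168 = 27.76.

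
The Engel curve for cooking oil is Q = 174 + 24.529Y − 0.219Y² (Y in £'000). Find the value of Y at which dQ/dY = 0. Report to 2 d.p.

dQ/dY = 24.529 − 0.438Y.
The good is inferior where dQ/dY < 0. Setting dQ/dY = 0 gives Y = 24.529 / 0.438 = 56.00.

56.00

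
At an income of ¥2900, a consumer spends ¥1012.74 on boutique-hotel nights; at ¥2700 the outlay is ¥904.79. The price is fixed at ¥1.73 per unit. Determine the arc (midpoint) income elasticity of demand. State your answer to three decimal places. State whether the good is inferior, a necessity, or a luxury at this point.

With a constant price, Q₁ = 1012.74/1.73 = 585.399 and Q₂ = 904.79/1.73 = 523.000 (equivalently, work directly with expenditure since P cancels).
Midpoint %ΔQ = (904.79 − 1012.74)/958.77 = -0.11259; midpoint %ΔI = (2700 − 2900)/2800 = -0.07143.
η = -0.11259 / -0.07143 = 1.576.
η > 1 ⇒ luxury.

1.576 (luxury)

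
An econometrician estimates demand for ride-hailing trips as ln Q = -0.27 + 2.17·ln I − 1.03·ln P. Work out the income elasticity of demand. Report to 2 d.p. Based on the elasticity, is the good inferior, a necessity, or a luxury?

In a log-linear demand, the coefficient on ln I is the income elasticity.
So η = 2.17.
η > 1 ⇒ luxury.

2.17 (luxury)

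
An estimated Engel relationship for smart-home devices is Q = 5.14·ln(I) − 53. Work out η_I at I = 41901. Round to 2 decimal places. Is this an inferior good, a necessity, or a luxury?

At I = 41901: Q = 1.705.
dQ/dI = 5.14/I = 0.00012267 at this income.
η = (dQ/dI)·(I/Q) = 0.00012267 × (41901/1.705) = 3.01.
Since η > 1, the good is a luxury.

3.01 (luxury)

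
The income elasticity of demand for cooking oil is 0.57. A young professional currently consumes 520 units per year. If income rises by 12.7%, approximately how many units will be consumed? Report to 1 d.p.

557.6

%ΔQ ≈ η × %ΔI = 0.57 × 12.7% = 7.239%.
New Q ≈ 520 × (1 + 0.07239) = 557.6.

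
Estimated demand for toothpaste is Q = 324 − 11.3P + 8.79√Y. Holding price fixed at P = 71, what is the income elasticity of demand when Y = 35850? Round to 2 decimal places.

At P = 71, Y = 35850: Q = 1186.007.
Holding P constant, ∂Q/∂Y = 8.79/(2√Y) = 0.0232121.
η_Y = (∂Q/∂Y)·(Y/Q) = 0.0232121 × (35850/1186.007) = 0.70.

0.70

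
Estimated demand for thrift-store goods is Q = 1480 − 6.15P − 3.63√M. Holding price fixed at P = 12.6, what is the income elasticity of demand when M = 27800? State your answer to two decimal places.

-0.38

At P = 12.6, M = 27800: Q = 797.268.
Holding P constant, ∂Q/∂M = -3.63/(2√M) = -0.0108856.
η_M = (∂Q/∂M)·(M/Q) = -0.0108856 × (27800/797.268) = -0.38.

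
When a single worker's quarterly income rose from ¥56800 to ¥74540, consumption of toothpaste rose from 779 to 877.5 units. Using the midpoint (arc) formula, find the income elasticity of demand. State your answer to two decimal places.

ΔQ = 877.5 − 779 = 98.5; midpoint Q̄ = (779 + 877.5)/2 = 828.25.
ΔI = 74540 − 56800 = 17740; midpoint Ī = (56800 + 74540)/2 = 65670.
η = (ΔQ/Q̄) ÷ (ΔI/Ī) = (98.5/828.25) ÷ (17740/65670) = 0.44.

0.44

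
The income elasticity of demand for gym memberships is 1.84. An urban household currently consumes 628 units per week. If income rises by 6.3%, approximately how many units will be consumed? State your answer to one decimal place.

700.8

%ΔQ ≈ η × %ΔI = 1.84 × 6.3% = 11.592%.
New Q ≈ 628 × (1 + 0.11592) = 700.8.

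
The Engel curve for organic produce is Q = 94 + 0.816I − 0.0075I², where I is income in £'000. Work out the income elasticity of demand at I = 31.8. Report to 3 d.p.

0.096

At I = 31.8: Q = 112.3645.
dQ/dI = 0.816 − 0.015I = 0.33900.
η = (dQ/dI)·(I/Q) = 0.33900 × (31.8/112.3645) = 0.096.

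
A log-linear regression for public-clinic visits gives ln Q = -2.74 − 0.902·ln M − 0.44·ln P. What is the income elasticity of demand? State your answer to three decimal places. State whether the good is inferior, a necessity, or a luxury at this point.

-0.902 (inferior good)

In a log-linear demand, the coefficient on ln M is the income elasticity.
So η = -0.902.
η < 0 ⇒ inferior good.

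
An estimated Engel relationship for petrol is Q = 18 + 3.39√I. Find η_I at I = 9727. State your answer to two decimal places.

At I = 9727: Q = 352.341.
dQ/dI = 3.39/(2√I) = 0.0171862 at this income.
η = (dQ/dI)·(I/Q) = 0.0171862 × (9727/352.341) = 0.47.

0.47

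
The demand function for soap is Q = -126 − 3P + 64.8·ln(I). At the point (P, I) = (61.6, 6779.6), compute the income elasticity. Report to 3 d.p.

At P = 61.6, I = 6779.6: Q = 260.844.
Holding P constant, ∂Q/∂I = 64.8/I = 0.00955809.
η_I = (∂Q/∂I)·(I/Q) = 0.00955809 × (6779.6/260.844) = 0.248.

0.248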